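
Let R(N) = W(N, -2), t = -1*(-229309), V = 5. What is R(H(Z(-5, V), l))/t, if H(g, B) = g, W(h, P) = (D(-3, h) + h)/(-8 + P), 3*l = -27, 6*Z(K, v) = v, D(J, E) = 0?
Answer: -1/2751708 ≈ -3.6341e-7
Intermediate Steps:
Z(K, v) = v/6
l = -9 (l = (1/3)*(-27) = -9)
t = 229309
W(h, P) = h/(-8 + P) (W(h, P) = (0 + h)/(-8 + P) = h/(-8 + P))
R(N) = -N/10 (R(N) = N/(-8 - 2) = N/(-10) = N*(-1/10) = -N/10)
R(H(Z(-5, V), l))/t = -5/60/229309 = -1/10*5/6*(1/229309) = -1/12*1/229309 = -1/2751708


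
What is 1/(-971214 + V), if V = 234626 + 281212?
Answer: -1/455376 ≈ -2.1960e-6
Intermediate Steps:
V = 515838
1/(-971214 + V) = 1/(-971214 + 515838) = 1/(-455376) = -1/455376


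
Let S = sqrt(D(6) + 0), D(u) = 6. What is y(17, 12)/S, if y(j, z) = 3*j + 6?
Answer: 19*sqrt(6)/2 ≈ 23.270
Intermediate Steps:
y(j, z) = 6 + 3*j
S = sqrt(6) (S = sqrt(6 + 0) = sqrt(6) ≈ 2.4495)
y(17, 12)/S = (6 + 3*17)/(sqrt(6)) = (6 + 51)*(sqrt(6)/6) = 57*(sqrt(6)/6) = 19*sqrt(6)/2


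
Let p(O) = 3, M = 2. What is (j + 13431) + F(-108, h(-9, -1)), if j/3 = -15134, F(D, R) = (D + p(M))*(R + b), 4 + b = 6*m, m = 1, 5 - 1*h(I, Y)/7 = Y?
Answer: -36591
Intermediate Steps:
h(I, Y) = 35 - 7*Y
b = 2 (b = -4 + 6*1 = -4 + 6 = 2)
F(D, R) = (2 + R)*(3 + D) (F(D, R) = (D + 3)*(R + 2) = (3 + D)*(2 + R) = (2 + R)*(3 + D))
j = -45402 (j = 3*(-15134) = -45402)
(j + 13431) + F(-108, h(-9, -1)) = (-45402 + 13431) + (6 + 2*(-108) + 3*(35 - 7*(-1)) - 108*(35 - 7*(-1))) = -31971 + (6 - 216 + 3*(35 + 7) - 108*(35 + 7)) = -31971 + (6 - 216 + 3*42 - 108*42) = -31971 + (6 - 216 + 126 - 4536) = -31971 - 4620 = -36591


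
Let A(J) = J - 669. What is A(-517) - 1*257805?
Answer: -258991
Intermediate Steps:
A(J) = -669 + J
A(-517) - 1*257805 = (-669 - 517) - 1*257805 = -1186 - 257805 = -258991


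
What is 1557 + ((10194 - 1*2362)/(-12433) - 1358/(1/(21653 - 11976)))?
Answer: -163367253129/12433 ≈ -1.3140e+7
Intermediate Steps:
1557 + ((10194 - 1*2362)/(-12433) - 1358/(1/(21653 - 11976))) = 1557 + ((10194 - 2362)*(-1/12433) - 1358/(1/9677)) = 1557 + (7832*(-1/12433) - 1358/1/9677) = 1557 + (-7832/12433 - 1358*9677) = 1557 + (-7832/12433 - 13141366) = 1557 - 163386611310/12433 = -163367253129/12433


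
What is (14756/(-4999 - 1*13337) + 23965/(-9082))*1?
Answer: -71679529/20815944 ≈ -3.4435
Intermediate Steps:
(14756/(-4999 - 1*13337) + 23965/(-9082))*1 = (14756/(-4999 - 13337) + 23965*(-1/9082))*1 = (14756/(-18336) - 23965/9082)*1 = (14756*(-1/18336) - 23965/9082)*1 = (-3689/4584 - 23965/9082)*1 = -71679529/20815944*1 = -71679529/20815944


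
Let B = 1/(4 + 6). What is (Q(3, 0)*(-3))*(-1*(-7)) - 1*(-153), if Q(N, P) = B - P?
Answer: 1509/10 ≈ 150.90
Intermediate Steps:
B = ⅒ (B = 1/10 = ⅒ ≈ 0.10000)
Q(N, P) = ⅒ - P
(Q(3, 0)*(-3))*(-1*(-7)) - 1*(-153) = ((⅒ - 1*0)*(-3))*(-1*(-7)) - 1*(-153) = ((⅒ + 0)*(-3))*7 + 153 = ((⅒)*(-3))*7 + 153 = -3/10*7 + 153 = -21/10 + 153 = 1509/10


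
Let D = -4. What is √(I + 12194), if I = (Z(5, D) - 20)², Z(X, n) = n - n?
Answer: √12594 ≈ 112.22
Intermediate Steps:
Z(X, n) = 0
I = 400 (I = (0 - 20)² = (-20)² = 400)
√(I + 12194) = √(400 + 12194) = √12594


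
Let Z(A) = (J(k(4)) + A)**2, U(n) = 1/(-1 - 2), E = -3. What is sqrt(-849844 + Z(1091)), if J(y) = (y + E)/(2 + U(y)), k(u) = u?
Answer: 12*sqrt(59331)/5 ≈ 584.59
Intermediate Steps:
U(n) = -1/3 (U(n) = 1/(-3) = -1/3)
J(y) = -9/5 + 3*y/5 (J(y) = (y - 3)/(2 - 1/3) = (-3 + y)/(5/3) = (-3 + y)*(3/5) = -9/5 + 3*y/5)
Z(A) = (3/5 + A)**2 (Z(A) = ((-9/5 + (3/5)*4) + A)**2 = ((-9/5 + 12/5) + A)**2 = (3/5 + A)**2)
sqrt(-849844 + Z(1091)) = sqrt(-849844 + (3 + 5*1091)**2/25) = sqrt(-849844 + (3 + 5455)**2/25) = sqrt(-849844 + (1/25)*5458**2) = sqrt(-849844 + (1/25)*29789764) = sqrt(-849844 + 29789764/25) = sqrt(8543664/25) = 12*sqrt(59331)/5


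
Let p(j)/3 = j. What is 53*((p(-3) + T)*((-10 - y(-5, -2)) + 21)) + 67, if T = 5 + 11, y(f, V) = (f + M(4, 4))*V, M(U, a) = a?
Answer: 3406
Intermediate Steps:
p(j) = 3*j
y(f, V) = V*(4 + f) (y(f, V) = (f + 4)*V = (4 + f)*V = V*(4 + f))
T = 16
53*((p(-3) + T)*((-10 - y(-5, -2)) + 21)) + 67 = 53*((3*(-3) + 16)*((-10 - (-2)*(4 - 5)) + 21)) + 67 = 53*((-9 + 16)*((-10 - (-2)*(-1)) + 21)) + 67 = 53*(7*((-10 - 1*2) + 21)) + 67 = 53*(7*((-10 - 2) + 21)) + 67 = 53*(7*(-12 + 21)) + 67 = 53*(7*9) + 67 = 53*63 + 67 = 3339 + 67 = 3406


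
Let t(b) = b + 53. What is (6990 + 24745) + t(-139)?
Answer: 31649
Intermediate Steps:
t(b) = 53 + b
(6990 + 24745) + t(-139) = (6990 + 24745) + (53 - 139) = 31735 - 86 = 31649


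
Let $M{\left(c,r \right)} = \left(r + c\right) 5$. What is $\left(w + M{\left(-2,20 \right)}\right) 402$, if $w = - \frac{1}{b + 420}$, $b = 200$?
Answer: $\frac{11215599}{310} \approx 36179.0$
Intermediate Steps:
$M{\left(c,r \right)} = 5 c + 5 r$ ($M{\left(c,r \right)} = \left(c + r\right) 5 = 5 c + 5 r$)
$w = - \frac{1}{620}$ ($w = - \frac{1}{200 + 420} = - \frac{1}{620} \approx -0.0016129$)
$\left(w + M{\left(-2,20 \right)}\right) 402 = \left(- \frac{1}{620} + \left(5 \left(-2\right) + 5 \cdot 20\right)\right) 402 = \left(- \frac{1}{620} + \left(-10 + 100\right)\right) 402 = \left(- \frac{1}{620} + 90\right) 402 = \frac{55799}{620} \cdot 402 = \frac{11215599}{310}$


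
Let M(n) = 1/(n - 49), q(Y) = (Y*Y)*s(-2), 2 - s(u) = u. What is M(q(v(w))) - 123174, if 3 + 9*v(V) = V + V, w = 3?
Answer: -53827047/437 ≈ -1.2317e+5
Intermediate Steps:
s(u) = 2 - u
v(V) = -1/3 + 2*V/9 (v(V) = -1/3 + (V + V)/9 = -1/3 + (2*V)/9 = -1/3 + 2*V/9)
q(Y) = 4*Y**2 (q(Y) = (Y*Y)*(2 - 1*(-2)) = Y**2*(2 + 2) = Y**2*4 = 4*Y**2)
M(n) = 1/(-49 + n)
M(q(v(w))) - 123174 = 1/(-49 + 4*(-1/3 + (2/9)*3)**2) - 123174 = 1/(-49 + 4*(-1/3 + 2/3)**2) - 123174 = 1/(-49 + 4*(1/3)**2) - 123174 = 1/(-49 + 4*(1/9)) - 123174 = 1/(-49 + 4/9) - 123174 = 1/(-437/9) - 123174 = -9/437 - 123174 = -53827047/437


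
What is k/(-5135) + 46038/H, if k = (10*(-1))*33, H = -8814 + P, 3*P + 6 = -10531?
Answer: -139402464/37977433 ≈ -3.6707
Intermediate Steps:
P = -10537/3 (P = -2 + (⅓)*(-10531) = -2 - 10531/3 = -10537/3 ≈ -3512.3)
H = -36979/3 (H = -8814 - 10537/3 = -36979/3 ≈ -12326.)
k = -330 (k = -10*33 = -330)
k/(-5135) + 46038/H = -330/(-5135) + 46038/(-36979/3) = -330*(-1/5135) + 46038*(-3/36979) = 66/1027 - 138114/36979 = -139402464/37977433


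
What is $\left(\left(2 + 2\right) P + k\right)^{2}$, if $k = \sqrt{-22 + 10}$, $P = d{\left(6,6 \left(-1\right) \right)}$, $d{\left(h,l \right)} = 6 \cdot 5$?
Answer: $14388 + 480 i \sqrt{3} \approx 14388.0 + 831.38 i$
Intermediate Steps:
$d{\left(h,l \right)} = 30$
$P = 30$
$k = 2 i \sqrt{3}$ ($k = \sqrt{-12} = 2 i \sqrt{3} \approx 3.4641 i$)
$\left(\left(2 + 2\right) P + k\right)^{2} = \left(\left(2 + 2\right) 30 + 2 i \sqrt{3}\right)^{2} = \left(4 \cdot 30 + 2 i \sqrt{3}\right)^{2} = \left(120 + 2 i \sqrt{3}\right)^{2}$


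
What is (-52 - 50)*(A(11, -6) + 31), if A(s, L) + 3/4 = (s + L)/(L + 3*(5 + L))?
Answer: -18173/6 ≈ -3028.8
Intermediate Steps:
A(s, L) = -3/4 + (L + s)/(15 + 4*L) (A(s, L) = -3/4 + (s + L)/(L + 3*(5 + L)) = -3/4 + (L + s)/(L + (15 + 3*L)) = -3/4 + (L + s)/(15 + 4*L))
(-52 - 50)*(A(11, -6) + 31) = (-52 - 50)*((-45 - 8*(-6) + 4*11)/(4*(15 + 4*(-6))) + 31) = -102*((-45 + 48 + 44)/(4*(15 - 24)) + 31) = -102*((1/4)*47/(-9) + 31) = -102*((1/4)*(-1/9)*47 + 31) = -102*(-47/36 + 31) = -102*1069/36 = -18173/6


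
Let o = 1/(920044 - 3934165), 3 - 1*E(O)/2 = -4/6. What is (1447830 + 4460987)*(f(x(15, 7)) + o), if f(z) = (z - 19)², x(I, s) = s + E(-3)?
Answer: 1163579423390873/9042363 ≈ 1.2868e+8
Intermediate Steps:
E(O) = 22/3 (E(O) = 6 - (-8)/6 = 6 - 2*(-⅔) = 6 + 4/3 = 22/3)
x(I, s) = 22/3 + s (x(I, s) = s + 22/3 = 22/3 + s)
o = -1/3014121 (o = 1/(-3014121) = -1/3014121 ≈ -3.3177e-7)
f(z) = (-19 + z)²
(1447830 + 4460987)*(f(x(15, 7)) + o) = (1447830 + 4460987)*((-19 + (22/3 + 7))² - 1/3014121) = 5908817*((-19 + 43/3)² - 1/3014121) = 5908817*((-14/3)² - 1/3014121) = 5908817*(196/9 - 1/3014121) = 5908817*(196922569/9042363) = 1163579423390873/9042363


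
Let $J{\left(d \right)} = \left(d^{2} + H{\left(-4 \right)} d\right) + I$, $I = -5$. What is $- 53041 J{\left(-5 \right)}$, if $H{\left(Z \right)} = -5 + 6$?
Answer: $-795615$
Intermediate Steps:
$H{\left(Z \right)} = 1$
$J{\left(d \right)} = -5 + d + d^{2}$ ($J{\left(d \right)} = \left(d^{2} + 1 d\right) - 5 = \left(d^{2} + d\right) - 5 = \left(d + d^{2}\right) - 5 = -5 + d + d^{2}$)
$- 53041 J{\left(-5 \right)} = - 53041 \left(-5 - 5 + \left(-5\right)^{2}\right) = - 53041 \left(-5 - 5 + 25\right) = \left(-53041\right) 15 = -795615$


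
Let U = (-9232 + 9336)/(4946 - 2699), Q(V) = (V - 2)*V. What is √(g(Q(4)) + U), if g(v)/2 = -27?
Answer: I*√272412798/2247 ≈ 7.3453*I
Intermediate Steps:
Q(V) = V*(-2 + V) (Q(V) = (-2 + V)*V = V*(-2 + V))
g(v) = -54 (g(v) = 2*(-27) = -54)
U = 104/2247 ≈ 0.046284
√(g(Q(4)) + U) = √(-54 + 104/2247) = √(-121234/2247) = I*√272412798/2247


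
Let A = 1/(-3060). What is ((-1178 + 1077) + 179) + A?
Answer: 238679/3060 ≈ 78.000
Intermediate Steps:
A = -1/3060 ≈ -0.00032680
((-1178 + 1077) + 179) + A = ((-1178 + 1077) + 179) - 1/3060 = (-101 + 179) - 1/3060 = 78 - 1/3060 = 238679/3060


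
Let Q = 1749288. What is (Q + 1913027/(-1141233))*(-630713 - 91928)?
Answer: -1442639503535482357/1141233 ≈ -1.2641e+12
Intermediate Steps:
(Q + 1913027/(-1141233))*(-630713 - 91928) = (1749288 + 1913027/(-1141233))*(-630713 - 91928) = (1749288 + 1913027*(-1/1141233))*(-722641) = (1749288 - 1913027/1141233)*(-722641) = (1996343279077/1141233)*(-722641) = -1442639503535482357/1141233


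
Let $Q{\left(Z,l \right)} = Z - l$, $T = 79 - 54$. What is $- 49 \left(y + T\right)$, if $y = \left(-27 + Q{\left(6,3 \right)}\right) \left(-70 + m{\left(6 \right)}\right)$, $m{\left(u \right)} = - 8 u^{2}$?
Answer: $-422233$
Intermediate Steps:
$T = 25$
$y = 8592$ ($y = \left(-27 + \left(6 - 3\right)\right) \left(-70 - 8 \cdot 6^{2}\right) = \left(-27 + \left(6 - 3\right)\right) \left(-70 - 288\right) = \left(-27 + 3\right) \left(-70 - 288\right) = \left(-24\right) \left(-358\right) = 8592$)
$- 49 \left(y + T\right) = - 49 \left(8592 + 25\right) = \left(-49\right) 8617 = -422233$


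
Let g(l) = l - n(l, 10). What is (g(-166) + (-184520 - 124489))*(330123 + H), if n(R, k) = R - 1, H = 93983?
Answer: -131052146848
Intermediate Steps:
n(R, k) = -1 + R
g(l) = 1 (g(l) = l - (-1 + l) = l + (1 - l) = 1)
(g(-166) + (-184520 - 124489))*(330123 + H) = (1 + (-184520 - 124489))*(330123 + 93983) = (1 - 309009)*424106 = -309008*424106 = -131052146848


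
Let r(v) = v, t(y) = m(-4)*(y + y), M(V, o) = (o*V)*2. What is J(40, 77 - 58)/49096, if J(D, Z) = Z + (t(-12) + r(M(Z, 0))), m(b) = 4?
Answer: -77/49096 ≈ -0.0015684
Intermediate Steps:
M(V, o) = 2*V*o (M(V, o) = (V*o)*2 = 2*V*o)
t(y) = 8*y (t(y) = 4*(y + y) = 4*(2*y) = 8*y)
J(D, Z) = -96 + Z (J(D, Z) = Z + (8*(-12) + 2*Z*0) = Z + (-96 + 0) = Z - 96 = -96 + Z)
J(40, 77 - 58)/49096 = (-96 + (77 - 58))/49096 = (-96 + 19)*(1/49096) = -77*1/49096 = -77/49096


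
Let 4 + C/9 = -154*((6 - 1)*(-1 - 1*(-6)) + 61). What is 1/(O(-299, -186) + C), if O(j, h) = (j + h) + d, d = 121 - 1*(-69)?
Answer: -1/119527 ≈ -8.3663e-6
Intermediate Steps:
d = 190 (d = 121 + 69 = 190)
O(j, h) = 190 + h + j (O(j, h) = (j + h) + 190 = (h + j) + 190 = 190 + h + j)
C = -119232 (C = -36 + 9*(-154*((6 - 1)*(-1 - 1*(-6)) + 61)) = -36 + 9*(-154*(5*(-1 + 6) + 61)) = -36 + 9*(-154*(5*5 + 61)) = -36 + 9*(-154*(25 + 61)) = -36 + 9*(-154*86) = -36 + 9*(-13244) = -36 - 119196 = -119232)
1/(O(-299, -186) + C) = 1/((190 - 186 - 299) - 119232) = 1/(-295 - 119232) = 1/(-119527) = -1/119527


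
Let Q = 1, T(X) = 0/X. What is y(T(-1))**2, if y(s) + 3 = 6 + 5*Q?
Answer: 64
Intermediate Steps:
T(X) = 0
y(s) = 8 (y(s) = -3 + (6 + 5*1) = -3 + (6 + 5) = -3 + 11 = 8)
y(T(-1))**2 = 8**2 = 64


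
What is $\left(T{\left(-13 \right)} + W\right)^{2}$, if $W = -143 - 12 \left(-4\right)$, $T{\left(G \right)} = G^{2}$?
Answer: $5476$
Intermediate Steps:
$W = -95$ ($W = -143 - -48 = -143 + 48 = -95$)
$\left(T{\left(-13 \right)} + W\right)^{2} = \left(\left(-13\right)^{2} - 95\right)^{2} = \left(169 - 95\right)^{2} = 74^{2} = 5476$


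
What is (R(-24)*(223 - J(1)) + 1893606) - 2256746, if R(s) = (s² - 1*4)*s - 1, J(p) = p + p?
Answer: -3397249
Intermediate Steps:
J(p) = 2*p
R(s) = -1 + s*(-4 + s²) (R(s) = (s² - 4)*s - 1 = (-4 + s²)*s - 1 = s*(-4 + s²) - 1 = -1 + s*(-4 + s²))
(R(-24)*(223 - J(1)) + 1893606) - 2256746 = ((-1 + (-24)³ - 4*(-24))*(223 - 2) + 1893606) - 2256746 = ((-1 - 13824 + 96)*(223 - 1*2) + 1893606) - 2256746 = (-13729*(223 - 2) + 1893606) - 2256746 = (-13729*221 + 1893606) - 2256746 = (-3034109 + 1893606) - 2256746 = -1140503 - 2256746 = -3397249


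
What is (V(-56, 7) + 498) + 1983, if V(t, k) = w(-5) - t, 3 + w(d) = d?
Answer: 2529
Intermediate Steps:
w(d) = -3 + d
V(t, k) = -8 - t (V(t, k) = (-3 - 5) - t = -8 - t)
(V(-56, 7) + 498) + 1983 = ((-8 - 1*(-56)) + 498) + 1983 = ((-8 + 56) + 498) + 1983 = (48 + 498) + 1983 = 546 + 1983 = 2529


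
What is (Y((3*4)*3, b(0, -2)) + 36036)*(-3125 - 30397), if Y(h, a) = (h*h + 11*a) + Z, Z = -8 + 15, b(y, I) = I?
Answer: -1250940474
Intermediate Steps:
Z = 7
Y(h, a) = 7 + h**2 + 11*a (Y(h, a) = (h*h + 11*a) + 7 = (h**2 + 11*a) + 7 = 7 + h**2 + 11*a)
(Y((3*4)*3, b(0, -2)) + 36036)*(-3125 - 30397) = ((7 + ((3*4)*3)**2 + 11*(-2)) + 36036)*(-3125 - 30397) = ((7 + (12*3)**2 - 22) + 36036)*(-33522) = ((7 + 36**2 - 22) + 36036)*(-33522) = ((7 + 1296 - 22) + 36036)*(-33522) = (1281 + 36036)*(-33522) = 37317*(-33522) = -1250940474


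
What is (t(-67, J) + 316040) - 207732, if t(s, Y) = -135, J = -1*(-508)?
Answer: 108173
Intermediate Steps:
J = 508
(t(-67, J) + 316040) - 207732 = (-135 + 316040) - 207732 = 315905 - 207732 = 108173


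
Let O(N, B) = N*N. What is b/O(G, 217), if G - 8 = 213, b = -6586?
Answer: -6586/48841 ≈ -0.13485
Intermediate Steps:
G = 221 (G = 8 + 213 = 221)
O(N, B) = N²
b/O(G, 217) = -6586/(221²) = -6586/48841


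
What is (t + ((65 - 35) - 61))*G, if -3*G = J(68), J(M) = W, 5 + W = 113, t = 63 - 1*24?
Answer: -288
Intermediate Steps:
t = 39 (t = 63 - 24 = 39)
W = 108 (W = -5 + 113 = 108)
J(M) = 108
G = -36 (G = -1/3*108 = -36)
(t + ((65 - 35) - 61))*G = (39 + ((65 - 35) - 61))*(-36) = (39 + (30 - 61))*(-36) = (39 - 31)*(-36) = 8*(-36) = -288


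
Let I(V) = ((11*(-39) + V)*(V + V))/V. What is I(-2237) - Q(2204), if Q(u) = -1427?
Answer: -3905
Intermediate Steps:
I(V) = -858 + 2*V (I(V) = ((-429 + V)*(2*V))/V = (2*V*(-429 + V))/V = -858 + 2*V)
I(-2237) - Q(2204) = (-858 + 2*(-2237)) - 1*(-1427) = (-858 - 4474) + 1427 = -5332 + 1427 = -3905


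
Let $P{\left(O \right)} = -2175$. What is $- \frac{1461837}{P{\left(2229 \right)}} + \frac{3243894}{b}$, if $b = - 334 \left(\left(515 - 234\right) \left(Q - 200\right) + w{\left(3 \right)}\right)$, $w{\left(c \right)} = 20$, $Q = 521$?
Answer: $\frac{7340611464478}{10923507575} \approx 672.0$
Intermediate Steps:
$b = -30133814$ ($b = - 334 \left(\left(515 - 234\right) \left(521 - 200\right) + 20\right) = - 334 \left(281 \cdot 321 + 20\right) = - 334 \left(90201 + 20\right) = \left(-334\right) 90221 = -30133814$)
$- \frac{1461837}{P{\left(2229 \right)}} + \frac{3243894}{b} = - \frac{1461837}{-2175} + \frac{3243894}{-30133814} = \left(-1461837\right) \left(- \frac{1}{2175}\right) + 3243894 \left(- \frac{1}{30133814}\right) = \frac{487279}{725} - \frac{1621947}{15066907} = \frac{7340611464478}{10923507575}$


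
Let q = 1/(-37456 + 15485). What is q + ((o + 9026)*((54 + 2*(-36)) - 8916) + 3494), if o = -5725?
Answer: -647872938441/21971 ≈ -2.9488e+7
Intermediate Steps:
q = -1/21971 (q = 1/(-21971) = -1/21971 ≈ -4.5515e-5)
q + ((o + 9026)*((54 + 2*(-36)) - 8916) + 3494) = -1/21971 + ((-5725 + 9026)*((54 + 2*(-36)) - 8916) + 3494) = -1/21971 + (3301*((54 - 72) - 8916) + 3494) = -1/21971 + (3301*(-18 - 8916) + 3494) = -1/21971 + (3301*(-8934) + 3494) = -1/21971 + (-29491134 + 3494) = -1/21971 - 29487640 = -647872938441/21971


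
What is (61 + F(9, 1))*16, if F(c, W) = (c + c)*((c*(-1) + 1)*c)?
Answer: -19760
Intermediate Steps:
F(c, W) = 2*c²*(1 - c) (F(c, W) = (2*c)*((-c + 1)*c) = (2*c)*((1 - c)*c) = (2*c)*(c*(1 - c)) = 2*c²*(1 - c))
(61 + F(9, 1))*16 = (61 + 2*9²*(1 - 1*9))*16 = (61 + 2*81*(1 - 9))*16 = (61 + 2*81*(-8))*16 = (61 - 1296)*16 = -1235*16 = -19760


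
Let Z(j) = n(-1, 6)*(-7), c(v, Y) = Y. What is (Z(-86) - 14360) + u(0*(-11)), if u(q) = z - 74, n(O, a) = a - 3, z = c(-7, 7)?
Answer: -14448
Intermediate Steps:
z = 7
n(O, a) = -3 + a
u(q) = -67 (u(q) = 7 - 74 = -67)
Z(j) = -21 (Z(j) = (-3 + 6)*(-7) = 3*(-7) = -21)
(Z(-86) - 14360) + u(0*(-11)) = (-21 - 14360) - 67 = -14381 - 67 = -14448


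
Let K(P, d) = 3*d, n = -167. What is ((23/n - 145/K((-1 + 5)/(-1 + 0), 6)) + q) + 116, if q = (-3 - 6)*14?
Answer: -54689/3006 ≈ -18.193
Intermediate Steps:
q = -126 (q = -9*14 = -126)
((23/n - 145/K((-1 + 5)/(-1 + 0), 6)) + q) + 116 = ((23/(-167) - 145/(3*6)) - 126) + 116 = ((23*(-1/167) - 145/18) - 126) + 116 = ((-23/167 - 145*1/18) - 126) + 116 = ((-23/167 - 145/18) - 126) + 116 = (-24629/3006 - 126) + 116 = -403385/3006 + 116 = -54689/3006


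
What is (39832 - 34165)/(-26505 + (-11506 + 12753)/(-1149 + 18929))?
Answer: -100759260/471257653 ≈ -0.21381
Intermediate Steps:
(39832 - 34165)/(-26505 + (-11506 + 12753)/(-1149 + 18929)) = 5667/(-26505 + 1247/17780) = 5667/(-471257653/17780) = 5667*(-17780/471257653) = -100759260/471257653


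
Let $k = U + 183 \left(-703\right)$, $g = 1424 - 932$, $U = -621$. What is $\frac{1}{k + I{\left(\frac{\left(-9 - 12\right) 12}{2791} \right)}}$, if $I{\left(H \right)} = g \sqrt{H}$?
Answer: $- \frac{60132095}{7773286087338} - \frac{82 i \sqrt{19537}}{1295547681223} \approx -7.7357 \cdot 10^{-6} - 8.8469 \cdot 10^{-9} i$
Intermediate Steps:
$g = 492$ ($g = 1424 - 932 = 492$)
$k = -129270$ ($k = -621 + 183 \left(-703\right) = -621 - 128649 = -129270$)
$I{\left(H \right)} = 492 \sqrt{H}$
$\frac{1}{k + I{\left(\frac{\left(-9 - 12\right) 12}{2791} \right)}} = \frac{1}{-129270 + 492 \sqrt{\frac{\left(-9 - 12\right) 12}{2791}}} = \frac{1}{-129270 + 492 \sqrt{\left(-21\right) 12 \cdot \frac{1}{2791}}} = \frac{1}{-129270 + 492 \sqrt{\left(-252\right) \frac{1}{2791}}} = \frac{1}{-129270 + 492 \sqrt{- \frac{252}{2791}}} = \frac{1}{-129270 + 492 \frac{6 i \sqrt{19537}}{2791}} = \frac{1}{-129270 + \frac{2952 i \sqrt{19537}}{2791}}$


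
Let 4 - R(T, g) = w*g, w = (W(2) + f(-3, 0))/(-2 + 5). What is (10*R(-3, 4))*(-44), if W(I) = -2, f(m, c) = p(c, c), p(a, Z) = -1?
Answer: -3520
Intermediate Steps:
f(m, c) = -1
w = -1 (w = (-2 - 1)/(-2 + 5) = -3/3 = -3*1/3 = -1)
R(T, g) = 4 + g (R(T, g) = 4 - (-1)*g = 4 + g)
(10*R(-3, 4))*(-44) = (10*(4 + 4))*(-44) = (10*8)*(-44) = 80*(-44) = -3520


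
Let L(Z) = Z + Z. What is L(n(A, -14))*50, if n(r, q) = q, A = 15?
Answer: -1400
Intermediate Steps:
L(Z) = 2*Z
L(n(A, -14))*50 = (2*(-14))*50 = -28*50 = -1400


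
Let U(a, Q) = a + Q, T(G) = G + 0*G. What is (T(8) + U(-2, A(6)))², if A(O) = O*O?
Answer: 1764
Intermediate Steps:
T(G) = G (T(G) = G + 0 = G)
A(O) = O²
U(a, Q) = Q + a
(T(8) + U(-2, A(6)))² = (8 + (6² - 2))² = (8 + (36 - 2))² = (8 + 34)² = 42² = 1764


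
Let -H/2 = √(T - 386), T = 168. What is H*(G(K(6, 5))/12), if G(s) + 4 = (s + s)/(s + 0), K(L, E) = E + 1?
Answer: I*√218/3 ≈ 4.9216*I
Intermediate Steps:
K(L, E) = 1 + E
G(s) = -2 (G(s) = -4 + (s + s)/(s + 0) = -4 + (2*s)/s = -4 + 2 = -2)
H = -2*I*√218 (H = -2*√(168 - 386) = -2*I*√218 ≈ -29.53*I)
H*(G(K(6, 5))/12) = (-2*I*√218)*(-2/12) = (-2*I*√218)*(-2*1/12) = -2*I*√218*(-⅙) = I*√218/3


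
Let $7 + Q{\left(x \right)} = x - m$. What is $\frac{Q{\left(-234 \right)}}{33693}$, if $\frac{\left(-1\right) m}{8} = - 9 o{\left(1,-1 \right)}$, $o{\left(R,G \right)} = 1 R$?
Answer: $- \frac{313}{33693} \approx -0.0092898$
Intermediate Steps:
$o{\left(R,G \right)} = R$
$m = 72$ ($m = - 8 \left(\left(-9\right) 1\right) = \left(-8\right) \left(-9\right) = 72$)
$Q{\left(x \right)} = -79 + x$ ($Q{\left(x \right)} = -7 + \left(x - 72\right) = -7 + \left(-72 + x\right) = -79 + x$)
$\frac{Q{\left(-234 \right)}}{33693} = \frac{-79 - 234}{33693} = \left(-313\right) \frac{1}{33693} = - \frac{313}{33693}$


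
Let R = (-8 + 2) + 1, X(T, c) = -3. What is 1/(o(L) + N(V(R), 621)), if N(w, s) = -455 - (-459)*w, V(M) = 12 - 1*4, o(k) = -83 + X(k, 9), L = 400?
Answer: 1/3131 ≈ 0.00031939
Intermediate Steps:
o(k) = -86 (o(k) = -83 - 3 = -86)
R = -5 (R = -6 + 1 = -5)
V(M) = 8 (V(M) = 12 - 4 = 8)
N(w, s) = -455 + 459*w
1/(o(L) + N(V(R), 621)) = 1/(-86 + (-455 + 459*8)) = 1/(-86 + (-455 + 3672)) = 1/(-86 + 3217) = 1/3131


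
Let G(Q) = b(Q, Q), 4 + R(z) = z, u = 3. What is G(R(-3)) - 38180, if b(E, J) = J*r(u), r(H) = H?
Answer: -38201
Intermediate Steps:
R(z) = -4 + z
b(E, J) = 3*J (b(E, J) = J*3 = 3*J)
G(Q) = 3*Q
G(R(-3)) - 38180 = 3*(-4 - 3) - 38180 = 3*(-7) - 38180 = -21 - 38180 = -38201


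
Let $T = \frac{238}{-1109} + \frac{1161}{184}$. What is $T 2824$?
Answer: $\frac{439046221}{25507} \approx 17213.0$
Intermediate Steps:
$T = \frac{1243757}{204056}$ ($T = 238 \left(- \frac{1}{1109}\right) + 1161 \cdot \frac{1}{184} = - \frac{238}{1109} + \frac{1161}{184} = \frac{1243757}{204056} \approx 6.0952$)
$T 2824 = \frac{1243757}{204056} \cdot 2824 = \frac{439046221}{25507}$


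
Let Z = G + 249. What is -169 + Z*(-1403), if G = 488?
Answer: -1034180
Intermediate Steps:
Z = 737 (Z = 488 + 249 = 737)
-169 + Z*(-1403) = -169 + 737*(-1403) = -169 - 1034011 = -1034180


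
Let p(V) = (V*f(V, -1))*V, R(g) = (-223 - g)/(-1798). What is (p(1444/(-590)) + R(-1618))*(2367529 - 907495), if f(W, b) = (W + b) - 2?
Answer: -1252156709709567/25672375 ≈ -4.8774e+7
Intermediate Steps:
f(W, b) = -2 + W + b
R(g) = 223/1798 + g/1798 (R(g) = (-223 - g)*(-1/1798) = 223/1798 + g/1798)
p(V) = V**2*(-3 + V) (p(V) = (V*(-2 + V - 1))*V = (V*(-3 + V))*V = V**2*(-3 + V))
(p(1444/(-590)) + R(-1618))*(2367529 - 907495) = ((1444/(-590))**2*(-3 + 1444/(-590)) + (223/1798 + (1/1798)*(-1618)))*(2367529 - 907495) = ((1444*(-1/590))**2*(-3 + 1444*(-1/590)) + (223/1798 - 809/899))*1460034 = ((-722/295)**2*(-3 - 722/295) - 45/58)*1460034 = ((521284/87025)*(-1607/295) - 45/58)*1460034 = (-837703388/25672375 - 45/58)*1460034 = -49742053379/1488997750*1460034 = -1252156709709567/25672375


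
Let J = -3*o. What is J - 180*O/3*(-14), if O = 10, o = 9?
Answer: 8373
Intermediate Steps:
J = -27 (J = -3*9 = -27)
J - 180*O/3*(-14) = -27 - 180*10/3*(-14) = -27 - 180*10*(1/3)*(-14) = -27 - 600*(-14) = -27 - 180*(-140/3) = -27 + 8400 = 8373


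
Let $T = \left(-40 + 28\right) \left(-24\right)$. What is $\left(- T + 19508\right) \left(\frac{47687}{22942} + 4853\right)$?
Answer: $\frac{1070411896930}{11471} \approx 9.3315 \cdot 10^{7}$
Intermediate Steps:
$T = 288$ ($T = \left(-12\right) \left(-24\right) = 288$)
$\left(- T + 19508\right) \left(\frac{47687}{22942} + 4853\right) = \left(\left(-1\right) 288 + 19508\right) \left(\frac{47687}{22942} + 4853\right) = \left(-288 + 19508\right) \left(47687 \cdot \frac{1}{22942} + 4853\right) = 19220 \left(\frac{47687}{22942} + 4853\right) = 19220 \cdot \frac{111385213}{22942} = \frac{1070411896930}{11471}$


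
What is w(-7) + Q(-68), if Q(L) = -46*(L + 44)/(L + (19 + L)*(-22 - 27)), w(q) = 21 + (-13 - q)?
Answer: 36099/2333 ≈ 15.473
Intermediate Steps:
w(q) = 8 - q
Q(L) = -46*(44 + L)/(-931 - 48*L) (Q(L) = -46*(44 + L)/(L + (19 + L)*(-49)) = -46*(44 + L)/(L + (-931 - 49*L)) = -46*(44 + L)/(-931 - 48*L))
w(-7) + Q(-68) = (8 - 1*(-7)) + 46*(44 - 68)/(931 + 48*(-68)) = (8 + 7) + 46*(-24)/(931 - 3264) = 15 + 46*(-24)/(-2333) = 15 + 46*(-1/2333)*(-24) = 15 + 1104/2333 = 36099/2333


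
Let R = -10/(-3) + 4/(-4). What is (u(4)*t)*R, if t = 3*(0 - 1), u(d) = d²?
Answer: -112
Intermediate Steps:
t = -3 (t = 3*(-1) = -3)
R = 7/3 (R = -10*(-⅓) + 4*(-¼) = 10/3 - 1 = 7/3 ≈ 2.3333)
(u(4)*t)*R = (4²*(-3))*(7/3) = (16*(-3))*(7/3) = -48*7/3 = -112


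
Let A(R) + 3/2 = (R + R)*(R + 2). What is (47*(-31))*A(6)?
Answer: -275373/2 ≈ -1.3769e+5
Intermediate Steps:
A(R) = -3/2 + 2*R*(2 + R) (A(R) = -3/2 + (R + R)*(R + 2) = -3/2 + (2*R)*(2 + R) = -3/2 + 2*R*(2 + R))
(47*(-31))*A(6) = (47*(-31))*(-3/2 + 2*6² + 4*6) = -1457*(-3/2 + 2*36 + 24) = -1457*(-3/2 + 72 + 24) = -1457*189/2 = -275373/2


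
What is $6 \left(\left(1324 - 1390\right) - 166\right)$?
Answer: $-1392$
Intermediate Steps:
$6 \left(\left(1324 - 1390\right) - 166\right) = 6 \left(-66 - 166\right) = 6 \left(-232\right) = -1392$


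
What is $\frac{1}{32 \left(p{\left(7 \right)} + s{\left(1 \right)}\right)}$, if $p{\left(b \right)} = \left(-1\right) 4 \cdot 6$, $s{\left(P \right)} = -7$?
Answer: $- \frac{1}{992} \approx -0.0010081$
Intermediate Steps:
$p{\left(b \right)} = -24$ ($p{\left(b \right)} = \left(-4\right) 6 = -24$)
$\frac{1}{32 \left(p{\left(7 \right)} + s{\left(1 \right)}\right)} = \frac{1}{32 \left(-24 - 7\right)} = \frac{1}{32 \left(-31\right)} = \frac{1}{-992} = - \frac{1}{992}$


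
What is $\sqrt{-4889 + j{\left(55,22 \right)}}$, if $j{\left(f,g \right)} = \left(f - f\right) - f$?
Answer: $4 i \sqrt{309} \approx 70.314 i$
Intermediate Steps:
$j{\left(f,g \right)} = - f$ ($j{\left(f,g \right)} = 0 - f = - f$)
$\sqrt{-4889 + j{\left(55,22 \right)}} = \sqrt{-4889 - 55} = \sqrt{-4944} = 4 i \sqrt{309}$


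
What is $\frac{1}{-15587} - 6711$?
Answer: $- \frac{104604358}{15587} \approx -6711.0$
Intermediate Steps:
$\frac{1}{-15587} - 6711 = - \frac{1}{15587} - 6711 = - \frac{104604358}{15587}$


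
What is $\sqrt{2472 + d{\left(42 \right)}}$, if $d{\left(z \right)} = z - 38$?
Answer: $2 \sqrt{619} \approx 49.759$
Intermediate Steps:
$d{\left(z \right)} = -38 + z$
$\sqrt{2472 + d{\left(42 \right)}} = \sqrt{2472 + \left(-38 + 42\right)} = \sqrt{2472 + 4} = \sqrt{2476} = 2 \sqrt{619}$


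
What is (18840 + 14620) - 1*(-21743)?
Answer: 55203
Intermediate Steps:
(18840 + 14620) - 1*(-21743) = 33460 + 21743 = 55203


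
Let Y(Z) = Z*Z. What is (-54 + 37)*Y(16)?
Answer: -4352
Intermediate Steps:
Y(Z) = Z²
(-54 + 37)*Y(16) = (-54 + 37)*16² = -17*256 = -4352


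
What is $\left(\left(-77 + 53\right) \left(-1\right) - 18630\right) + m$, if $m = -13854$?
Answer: $-32460$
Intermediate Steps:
$\left(\left(-77 + 53\right) \left(-1\right) - 18630\right) + m = \left(\left(-77 + 53\right) \left(-1\right) - 18630\right) - 13854 = \left(\left(-24\right) \left(-1\right) - 18630\right) - 13854 = \left(24 - 18630\right) - 13854 = -18606 - 13854 = -32460$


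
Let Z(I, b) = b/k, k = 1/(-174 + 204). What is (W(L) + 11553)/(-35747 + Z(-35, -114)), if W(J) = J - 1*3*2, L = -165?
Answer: -11382/39167 ≈ -0.29060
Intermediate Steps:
W(J) = -6 + J (W(J) = J - 3*2 = J - 6 = -6 + J)
k = 1/30 ≈ 0.033333
Z(I, b) = 30*b (Z(I, b) = b/(1/30) = b*30 = 30*b)
(W(L) + 11553)/(-35747 + Z(-35, -114)) = ((-6 - 165) + 11553)/(-35747 + 30*(-114)) = (-171 + 11553)/(-35747 - 3420) = 11382/(-39167) = 11382*(-1/39167) = -11382/39167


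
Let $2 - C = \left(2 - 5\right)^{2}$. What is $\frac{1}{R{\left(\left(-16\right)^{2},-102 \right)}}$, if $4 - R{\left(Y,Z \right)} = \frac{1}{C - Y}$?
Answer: $\frac{263}{1053} \approx 0.24976$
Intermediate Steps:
$C = -7$ ($C = 2 - \left(2 - 5\right)^{2} = 2 - \left(-3\right)^{2} = 2 - 9 = -7$)
$R{\left(Y,Z \right)} = 4 - \frac{1}{-7 - Y}$
$\frac{1}{R{\left(\left(-16\right)^{2},-102 \right)}} = \frac{1}{\frac{1}{7 + \left(-16\right)^{2}} \left(29 + 4 \left(-16\right)^{2}\right)} = \frac{1}{\frac{1}{7 + 256} \left(29 + 4 \cdot 256\right)} = \frac{1}{\frac{1}{263} \left(29 + 1024\right)} = \frac{1}{\frac{1}{263} \cdot 1053} = \frac{1}{\frac{1053}{263}} = \frac{263}{1053}$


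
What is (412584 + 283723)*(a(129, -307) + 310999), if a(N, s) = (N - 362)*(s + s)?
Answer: 316165852727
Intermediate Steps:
a(N, s) = 2*s*(-362 + N) (a(N, s) = (-362 + N)*(2*s) = 2*s*(-362 + N))
(412584 + 283723)*(a(129, -307) + 310999) = (412584 + 283723)*(2*(-307)*(-362 + 129) + 310999) = 696307*(2*(-307)*(-233) + 310999) = 696307*(143062 + 310999) = 696307*454061 = 316165852727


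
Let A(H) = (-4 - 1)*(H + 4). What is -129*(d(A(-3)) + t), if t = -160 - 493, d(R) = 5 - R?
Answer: 82947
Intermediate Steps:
A(H) = -20 - 5*H (A(H) = -5*(4 + H) = -20 - 5*H)
t = -653
-129*(d(A(-3)) + t) = -129*((5 - (-20 - 5*(-3))) - 653) = -129*((5 - (-20 + 15)) - 653) = -129*((5 - 1*(-5)) - 653) = -129*((5 + 5) - 653) = -129*(10 - 653) = -129*(-643) = 82947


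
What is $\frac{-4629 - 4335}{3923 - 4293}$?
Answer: $\frac{4482}{185} \approx 24.227$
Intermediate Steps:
$\frac{-4629 - 4335}{3923 - 4293} = - \frac{8964}{-370} = \left(-8964\right) \left(- \frac{1}{370}\right) = \frac{4482}{185}$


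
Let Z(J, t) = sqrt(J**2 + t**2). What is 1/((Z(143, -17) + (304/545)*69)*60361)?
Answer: -5715960/172623764213257 + 297025*sqrt(20738)/345247528426514 ≈ 9.0781e-8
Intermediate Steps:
1/((Z(143, -17) + (304/545)*69)*60361) = 1/((sqrt(143**2 + (-17)**2) + (304/545)*69)*60361) = (1/60361)/(sqrt(20449 + 289) + (304*(1/545))*69) = (1/60361)/(sqrt(20738) + (304/545)*69) = (1/60361)/(sqrt(20738) + 20976/545) = (1/60361)/(20976/545 + sqrt(20738)) = 1/(60361*(20976/545 + sqrt(20738)))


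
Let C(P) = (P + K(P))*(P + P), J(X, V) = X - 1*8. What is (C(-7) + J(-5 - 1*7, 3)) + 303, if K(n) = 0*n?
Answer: 381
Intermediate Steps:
J(X, V) = -8 + X (J(X, V) = X - 8 = -8 + X)
K(n) = 0
C(P) = 2*P**2 (C(P) = (P + 0)*(P + P) = P*(2*P) = 2*P**2)
(C(-7) + J(-5 - 1*7, 3)) + 303 = (2*(-7)**2 + (-8 + (-5 - 1*7))) + 303 = (2*49 + (-8 + (-5 - 7))) + 303 = (98 + (-8 - 12)) + 303 = (98 - 20) + 303 = 78 + 303 = 381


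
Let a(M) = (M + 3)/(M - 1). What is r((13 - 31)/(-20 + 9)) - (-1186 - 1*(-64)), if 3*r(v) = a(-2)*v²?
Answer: 135726/121 ≈ 1121.7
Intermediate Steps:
a(M) = (3 + M)/(-1 + M)
r(v) = -v²/9 (r(v) = (((3 - 2)/(-1 - 2))*v²)/3 = ((1/(-3))*v²)/3 = ((-⅓*1)*v²)/3 = (-v²/3)/3 = -v²/9)
r((13 - 31)/(-20 + 9)) - (-1186 - 1*(-64)) = -(13 - 31)²/(-20 + 9)²/9 - (-1186 - 1*(-64)) = -(-18/(-11))²/9 - (-1186 + 64) = -(-18*(-1/11))²/9 - 1*(-1122) = -(18/11)²/9 + 1122 = -⅑*324/121 + 1122 = -36/121 + 1122 = 135726/121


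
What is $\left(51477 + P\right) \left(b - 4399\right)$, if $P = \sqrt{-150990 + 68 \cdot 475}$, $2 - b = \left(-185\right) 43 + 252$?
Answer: $170182962 + 3306 i \sqrt{118690} \approx 1.7018 \cdot 10^{8} + 1.139 \cdot 10^{6} i$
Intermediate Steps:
$b = 7705$ ($b = 2 - \left(\left(-185\right) 43 + 252\right) = 2 - \left(-7955 + 252\right) = 2 - -7703 = 2 + 7703 = 7705$)
$P = i \sqrt{118690}$ ($P = \sqrt{-150990 + 32300} = \sqrt{-118690} = i \sqrt{118690} \approx 344.51 i$)
$\left(51477 + P\right) \left(b - 4399\right) = \left(51477 + i \sqrt{118690}\right) \left(7705 - 4399\right) = \left(51477 + i \sqrt{118690}\right) 3306 = 170182962 + 3306 i \sqrt{118690}$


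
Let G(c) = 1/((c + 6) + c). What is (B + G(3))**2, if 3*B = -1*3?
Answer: 121/144 ≈ 0.84028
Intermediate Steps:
B = -1 (B = (-1*3)/3 = (1/3)*(-3) = -1)
G(c) = 1/(6 + 2*c) (G(c) = 1/((6 + c) + c) = 1/(6 + 2*c))
(B + G(3))**2 = (-1 + 1/(2*(3 + 3)))**2 = (-1 + (1/2)/6)**2 = (-1 + (1/2)*(1/6))**2 = (-1 + 1/12)**2 = (-11/12)**2 = 121/144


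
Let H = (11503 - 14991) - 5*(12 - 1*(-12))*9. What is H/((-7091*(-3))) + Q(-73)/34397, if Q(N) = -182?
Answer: -160997182/731727381 ≈ -0.22002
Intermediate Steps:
H = -4568 (H = -3488 - 5*(12 + 12)*9 = -3488 - 5*24*9 = -3488 - 120*9 = -3488 - 1080 = -4568)
H/((-7091*(-3))) + Q(-73)/34397 = -4568/((-7091*(-3))) - 182/34397 = -4568/21273 - 182*1/34397 = -4568*1/21273 - 182/34397 = -4568/21273 - 182/34397 = -160997182/731727381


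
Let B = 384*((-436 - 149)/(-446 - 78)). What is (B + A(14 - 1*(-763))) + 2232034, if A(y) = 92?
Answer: 292464666/131 ≈ 2.2326e+6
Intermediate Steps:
B = 56160/131 (B = 384*(-585/(-524)) = 384*(-585*(-1/524)) = 384*(585/524) = 56160/131 ≈ 428.70)
(B + A(14 - 1*(-763))) + 2232034 = (56160/131 + 92) + 2232034 = 68212/131 + 2232034 = 292464666/131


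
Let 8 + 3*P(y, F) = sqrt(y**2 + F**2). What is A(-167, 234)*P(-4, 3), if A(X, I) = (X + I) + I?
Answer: -301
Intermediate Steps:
P(y, F) = -8/3 + sqrt(F**2 + y**2)/3 (P(y, F) = -8/3 + sqrt(y**2 + F**2)/3 = -8/3 + sqrt(F**2 + y**2)/3)
A(X, I) = X + 2*I (A(X, I) = (I + X) + I = X + 2*I)
A(-167, 234)*P(-4, 3) = (-167 + 2*234)*(-8/3 + sqrt(3**2 + (-4)**2)/3) = (-167 + 468)*(-8/3 + sqrt(9 + 16)/3) = 301*(-8/3 + sqrt(25)/3) = 301*(-8/3 + (1/3)*5) = 301*(-8/3 + 5/3) = 301*(-1) = -301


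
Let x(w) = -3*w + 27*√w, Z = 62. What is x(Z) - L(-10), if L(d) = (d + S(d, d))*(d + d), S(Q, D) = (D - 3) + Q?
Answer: -846 + 27*√62 ≈ -633.40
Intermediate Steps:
S(Q, D) = -3 + D + Q (S(Q, D) = (-3 + D) + Q = -3 + D + Q)
L(d) = 2*d*(-3 + 3*d) (L(d) = (d + (-3 + d + d))*(d + d) = (d + (-3 + 2*d))*(2*d) = (-3 + 3*d)*(2*d) = 2*d*(-3 + 3*d))
x(Z) - L(-10) = (-3*62 + 27*√62) - 6*(-10)*(-1 - 10) = (-186 + 27*√62) - 6*(-10)*(-11) = (-186 + 27*√62) - 1*660 = (-186 + 27*√62) - 660 = -846 + 27*√62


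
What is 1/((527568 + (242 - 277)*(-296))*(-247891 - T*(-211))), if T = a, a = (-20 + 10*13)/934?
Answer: -467/62267044444576 ≈ -7.5000e-12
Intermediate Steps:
a = 55/467 (a = (-20 + 130)*(1/934) = 110*(1/934) = 55/467 ≈ 0.11777)
T = 55/467 ≈ 0.11777
1/((527568 + (242 - 277)*(-296))*(-247891 - T*(-211))) = 1/((527568 + (242 - 277)*(-296))*(-247891 - 55*(-211)/467)) = 1/((527568 - 35*(-296))*(-247891 - 1*(-11605/467))) = 1/((527568 + 10360)*(-247891 + 11605/467)) = 1/(537928*(-115753492/467)) = (1/537928)*(-467/115753492) = -467/62267044444576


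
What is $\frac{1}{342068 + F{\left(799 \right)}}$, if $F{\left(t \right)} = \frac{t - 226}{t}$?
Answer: $\frac{799}{273312905} \approx 2.9234 \cdot 10^{-6}$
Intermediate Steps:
$F{\left(t \right)} = \frac{-226 + t}{t}$
$\frac{1}{342068 + F{\left(799 \right)}} = \frac{1}{342068 + \frac{-226 + 799}{799}} = \frac{1}{342068 + \frac{1}{799} \cdot 573} = \frac{1}{342068 + \frac{573}{799}} = \frac{1}{\frac{273312905}{799}} = \frac{799}{273312905}$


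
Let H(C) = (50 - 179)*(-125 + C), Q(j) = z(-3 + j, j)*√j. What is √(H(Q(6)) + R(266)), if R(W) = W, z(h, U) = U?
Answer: √(16391 - 774*√6) ≈ 120.40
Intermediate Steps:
Q(j) = j^(3/2) (Q(j) = j*√j = j^(3/2))
H(C) = 16125 - 129*C (H(C) = -129*(-125 + C) = 16125 - 129*C)
√(H(Q(6)) + R(266)) = √((16125 - 774*√6) + 266) = √(16391 - 774*√6)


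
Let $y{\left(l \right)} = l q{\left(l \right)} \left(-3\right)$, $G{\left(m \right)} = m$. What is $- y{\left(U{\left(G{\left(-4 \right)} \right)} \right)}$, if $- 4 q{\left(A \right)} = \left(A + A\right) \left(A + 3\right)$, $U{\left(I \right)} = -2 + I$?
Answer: $162$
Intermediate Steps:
$q{\left(A \right)} = - \frac{A \left(3 + A\right)}{2}$ ($q{\left(A \right)} = - \frac{\left(A + A\right) \left(A + 3\right)}{4} = - \frac{2 A \left(3 + A\right)}{4} = - \frac{A \left(3 + A\right)}{2}$)
$y{\left(l \right)} = \frac{3 l^{2} \left(3 + l\right)}{2}$ ($y{\left(l \right)} = l \left(- \frac{l \left(3 + l\right)}{2}\right) \left(-3\right) = - \frac{l^{2} \left(3 + l\right)}{2} \left(-3\right) = \frac{3 l^{2} \left(3 + l\right)}{2}$)
$- y{\left(U{\left(G{\left(-4 \right)} \right)} \right)} = - \frac{3 \left(-2 - 4\right)^{2} \left(3 - 6\right)}{2} = - \frac{3 \left(-6\right)^{2} \left(3 - 6\right)}{2} = - \frac{3 \cdot 36 \left(-3\right)}{2} = \left(-1\right) \left(-162\right) = 162$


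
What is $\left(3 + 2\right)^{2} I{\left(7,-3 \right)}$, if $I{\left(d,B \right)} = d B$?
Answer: $-525$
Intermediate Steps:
$I{\left(d,B \right)} = B d$
$\left(3 + 2\right)^{2} I{\left(7,-3 \right)} = \left(3 + 2\right)^{2} \left(\left(-3\right) 7\right) = 5^{2} \left(-21\right) = 25 \left(-21\right) = -525$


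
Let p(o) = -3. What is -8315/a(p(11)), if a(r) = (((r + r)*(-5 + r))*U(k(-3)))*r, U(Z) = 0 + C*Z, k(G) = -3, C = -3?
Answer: 8315/1296 ≈ 6.4159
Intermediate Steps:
U(Z) = -3*Z (U(Z) = 0 - 3*Z = -3*Z)
a(r) = 18*r²*(-5 + r) (a(r) = (((r + r)*(-5 + r))*(-3*(-3)))*r = (((2*r)*(-5 + r))*9)*r = ((2*r*(-5 + r))*9)*r = (18*r*(-5 + r))*r = 18*r²*(-5 + r))
-8315/a(p(11)) = -8315*1/(162*(-5 - 3)) = -8315/(18*9*(-8)) = -8315/(-1296) = -8315*(-1/1296) = 8315/1296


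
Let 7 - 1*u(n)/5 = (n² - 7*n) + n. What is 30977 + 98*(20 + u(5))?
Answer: 38817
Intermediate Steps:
u(n) = 35 - 5*n² + 30*n (u(n) = 35 - 5*((n² - 7*n) + n) = 35 - 5*(n² - 6*n) = 35 + (-5*n² + 30*n) = 35 - 5*n² + 30*n)
30977 + 98*(20 + u(5)) = 30977 + 98*(20 + (35 - 5*5² + 30*5)) = 30977 + 98*(20 + (35 - 5*25 + 150)) = 30977 + 98*(20 + (35 - 125 + 150)) = 30977 + 98*(20 + 60) = 30977 + 98*80 = 30977 + 7840 = 38817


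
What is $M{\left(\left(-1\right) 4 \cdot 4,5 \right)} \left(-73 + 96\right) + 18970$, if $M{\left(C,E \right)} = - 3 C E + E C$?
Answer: $22650$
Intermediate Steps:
$M{\left(C,E \right)} = - 2 C E$ ($M{\left(C,E \right)} = - 3 C E + C E = - 2 C E$)
$M{\left(\left(-1\right) 4 \cdot 4,5 \right)} \left(-73 + 96\right) + 18970 = \left(-2\right) \left(-1\right) 4 \cdot 4 \cdot 5 \left(-73 + 96\right) + 18970 = \left(-2\right) \left(\left(-4\right) 4\right) 5 \cdot 23 + 18970 = \left(-2\right) \left(-16\right) 5 \cdot 23 + 18970 = 160 \cdot 23 + 18970 = 3680 + 18970 = 22650$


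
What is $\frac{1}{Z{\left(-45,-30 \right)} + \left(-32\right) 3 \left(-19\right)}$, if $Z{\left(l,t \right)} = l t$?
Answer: $\frac{1}{3174} \approx 0.00031506$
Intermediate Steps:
$\frac{1}{Z{\left(-45,-30 \right)} + \left(-32\right) 3 \left(-19\right)} = \frac{1}{\left(-45\right) \left(-30\right) + \left(-32\right) 3 \left(-19\right)} = \frac{1}{1350 - -1824} = \frac{1}{1350 + 1824} = \frac{1}{3174}$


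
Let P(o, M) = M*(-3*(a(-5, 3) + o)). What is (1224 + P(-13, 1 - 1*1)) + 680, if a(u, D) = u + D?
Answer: 1904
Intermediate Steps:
a(u, D) = D + u
P(o, M) = M*(6 - 3*o) (P(o, M) = M*(-3*((3 - 5) + o)) = M*(-3*(-2 + o)) = M*(6 - 3*o))
(1224 + P(-13, 1 - 1*1)) + 680 = (1224 + 3*(1 - 1*1)*(2 - 1*(-13))) + 680 = (1224 + 3*(1 - 1)*(2 + 13)) + 680 = (1224 + 3*0*15) + 680 = (1224 + 0) + 680 = 1224 + 680 = 1904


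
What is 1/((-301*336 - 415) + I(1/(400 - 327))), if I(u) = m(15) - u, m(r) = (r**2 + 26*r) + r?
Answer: -73/7367234 ≈ -9.9087e-6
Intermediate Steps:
m(r) = r**2 + 27*r
I(u) = 630 - u (I(u) = 15*(27 + 15) - u = 15*42 - u = 630 - u)
1/((-301*336 - 415) + I(1/(400 - 327))) = 1/((-301*336 - 415) + (630 - 1/(400 - 327))) = 1/((-101136 - 415) + (630 - 1/73)) = 1/(-101551 + (630 - 1*1/73)) = 1/(-101551 + (630 - 1/73)) = 1/(-101551 + 45989/73) = 1/(-7367234/73) = -73/7367234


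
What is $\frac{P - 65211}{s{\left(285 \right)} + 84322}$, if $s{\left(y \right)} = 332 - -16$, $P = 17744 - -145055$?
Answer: $\frac{48794}{42335} \approx 1.1526$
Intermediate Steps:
$P = 162799$ ($P = 17744 + 145055 = 162799$)
$s{\left(y \right)} = 348$ ($s{\left(y \right)} = 332 + 16 = 348$)
$\frac{P - 65211}{s{\left(285 \right)} + 84322} = \frac{162799 - 65211}{348 + 84322} = \frac{97588}{84670} = 97588 \cdot \frac{1}{84670} = \frac{48794}{42335}$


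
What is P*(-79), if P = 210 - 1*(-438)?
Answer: -51192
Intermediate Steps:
P = 648 (P = 210 + 438 = 648)
P*(-79) = 648*(-79) = -51192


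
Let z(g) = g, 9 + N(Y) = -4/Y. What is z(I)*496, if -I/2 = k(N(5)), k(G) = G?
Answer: 48608/5 ≈ 9721.6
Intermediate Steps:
N(Y) = -9 - 4/Y
I = 98/5 (I = -2*(-9 - 4/5) = -2*(-49/5) = 98/5 ≈ 19.600)
z(I)*496 = (98/5)*496 = 48608/5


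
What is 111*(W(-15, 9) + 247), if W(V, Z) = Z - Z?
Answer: 27417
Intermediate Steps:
W(V, Z) = 0
111*(W(-15, 9) + 247) = 111*(0 + 247) = 111*247 = 27417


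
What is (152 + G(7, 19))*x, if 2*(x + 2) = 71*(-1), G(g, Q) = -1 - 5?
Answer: -5475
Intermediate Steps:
G(g, Q) = -6
x = -75/2 (x = -2 + (71*(-1))/2 = -2 + (½)*(-71) = -2 - 71/2 = -75/2 ≈ -37.500)
(152 + G(7, 19))*x = (152 - 6)*(-75/2) = 146*(-75/2) = -5475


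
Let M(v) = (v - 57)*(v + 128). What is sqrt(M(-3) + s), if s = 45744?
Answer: 2*sqrt(9561) ≈ 195.56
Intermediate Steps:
M(v) = (-57 + v)*(128 + v)
sqrt(M(-3) + s) = sqrt((-7296 + (-3)**2 + 71*(-3)) + 45744) = sqrt((-7296 + 9 - 213) + 45744) = sqrt(-7500 + 45744) = sqrt(38244) = 2*sqrt(9561)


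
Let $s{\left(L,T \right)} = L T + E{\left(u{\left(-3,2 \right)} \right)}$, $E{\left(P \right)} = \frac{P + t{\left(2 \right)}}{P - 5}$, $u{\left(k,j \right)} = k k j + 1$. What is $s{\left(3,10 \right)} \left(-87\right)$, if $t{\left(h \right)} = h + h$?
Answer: $- \frac{38541}{14} \approx -2752.9$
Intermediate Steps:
$t{\left(h \right)} = 2 h$
$u{\left(k,j \right)} = 1 + j k^{2}$ ($u{\left(k,j \right)} = k^{2} j + 1 = j k^{2} + 1 = 1 + j k^{2}$)
$E{\left(P \right)} = \frac{4 + P}{-5 + P}$ ($E{\left(P \right)} = \frac{P + 2 \cdot 2}{P - 5} = \frac{P + 4}{-5 + P} = \frac{4 + P}{-5 + P}$)
$s{\left(L,T \right)} = \frac{23}{14} + L T$ ($s{\left(L,T \right)} = L T + \frac{4 + \left(1 + 2 \left(-3\right)^{2}\right)}{-5 + \left(1 + 2 \left(-3\right)^{2}\right)} = L T + \frac{4 + \left(1 + 2 \cdot 9\right)}{-5 + \left(1 + 2 \cdot 9\right)} = L T + \frac{4 + \left(1 + 18\right)}{-5 + \left(1 + 18\right)} = L T + \frac{4 + 19}{-5 + 19} = L T + \frac{1}{14} \cdot 23 = L T + \frac{23}{14} = \frac{23}{14} + L T$)
$s{\left(3,10 \right)} \left(-87\right) = \left(\frac{23}{14} + 3 \cdot 10\right) \left(-87\right) = \left(\frac{23}{14} + 30\right) \left(-87\right) = \frac{443}{14} \left(-87\right) = - \frac{38541}{14}$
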